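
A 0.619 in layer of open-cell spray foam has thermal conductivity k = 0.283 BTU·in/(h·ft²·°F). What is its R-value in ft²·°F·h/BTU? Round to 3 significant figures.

R = L/k = 0.619/0.283 = 2.187 ft²·°F·h/BTU

2.19 ft²·°F·h/BTU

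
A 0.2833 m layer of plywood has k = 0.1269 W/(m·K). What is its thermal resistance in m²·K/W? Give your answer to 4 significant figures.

R = L/k = 0.2833/0.1269 = 2.2325 m²·K/W

2.232 m²·K/W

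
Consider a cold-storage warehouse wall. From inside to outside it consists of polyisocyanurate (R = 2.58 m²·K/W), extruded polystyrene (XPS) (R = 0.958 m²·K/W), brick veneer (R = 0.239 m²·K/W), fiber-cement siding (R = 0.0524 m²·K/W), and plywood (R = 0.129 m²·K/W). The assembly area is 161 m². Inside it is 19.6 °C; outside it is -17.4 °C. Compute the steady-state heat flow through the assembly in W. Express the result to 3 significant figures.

R_total = 2.58 + 0.958 + 0.239 + 0.0524 + 0.129 = 3.958 m²·K/W
Q = A·ΔT/R = 161 × (19.6 − (-17.4)) / 3.958 = 1505 W

1500 W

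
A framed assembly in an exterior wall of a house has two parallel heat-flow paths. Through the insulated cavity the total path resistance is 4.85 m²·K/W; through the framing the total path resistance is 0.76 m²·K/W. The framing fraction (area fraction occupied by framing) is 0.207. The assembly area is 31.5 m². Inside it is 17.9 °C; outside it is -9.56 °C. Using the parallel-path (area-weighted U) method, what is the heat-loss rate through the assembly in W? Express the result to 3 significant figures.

U_eff = 0.793/4.85 + 0.207/0.76 = 0.1635 + 0.2724 = 0.4359
R_eff = 1/U_eff = 2.294 m²·K/W
Q = 31.5 × (17.9 − (-9.56)) / 2.294 = 377 W

377 W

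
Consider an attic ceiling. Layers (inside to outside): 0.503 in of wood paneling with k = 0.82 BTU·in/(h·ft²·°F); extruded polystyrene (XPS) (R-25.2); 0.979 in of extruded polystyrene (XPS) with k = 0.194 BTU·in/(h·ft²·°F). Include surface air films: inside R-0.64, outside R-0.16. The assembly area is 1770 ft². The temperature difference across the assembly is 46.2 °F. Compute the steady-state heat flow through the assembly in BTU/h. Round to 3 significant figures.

0.503/0.82 = 0.6134
0.979/0.194 = 5.046
R_total = 0.64 + 0.6134 + 25.2 + 5.046 + 0.16 = 31.66 ft²·°F·h/BTU
Q = A·ΔT/R = 1770 × 46.2 / 31.66 = 2583 BTU/h

2580 BTU/h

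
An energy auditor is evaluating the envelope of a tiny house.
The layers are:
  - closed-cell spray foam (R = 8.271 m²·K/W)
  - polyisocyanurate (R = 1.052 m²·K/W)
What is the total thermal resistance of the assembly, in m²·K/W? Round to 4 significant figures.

9.323 m²·K/W

R_total = 8.271 + 1.052 = 9.323 m²·K/W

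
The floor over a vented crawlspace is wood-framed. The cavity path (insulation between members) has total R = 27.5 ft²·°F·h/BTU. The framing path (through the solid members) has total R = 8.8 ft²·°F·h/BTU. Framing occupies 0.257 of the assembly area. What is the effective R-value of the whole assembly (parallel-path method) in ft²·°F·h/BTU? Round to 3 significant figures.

U_eff = 0.743/27.5 + 0.257/8.8 = 0.02702 + 0.0292 = 0.05622
R_eff = 1/U_eff = 17.79 ft²·°F·h/BTU

17.8 ft²·°F·h/BTU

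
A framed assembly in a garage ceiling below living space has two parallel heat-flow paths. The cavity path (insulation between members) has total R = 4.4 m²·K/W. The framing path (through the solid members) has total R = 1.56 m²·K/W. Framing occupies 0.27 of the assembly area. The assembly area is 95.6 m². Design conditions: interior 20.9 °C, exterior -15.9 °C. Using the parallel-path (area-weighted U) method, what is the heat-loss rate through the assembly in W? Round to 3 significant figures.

1190 W

U_eff = 0.73/4.4 + 0.27/1.56 = 0.1659 + 0.1731 = 0.339
R_eff = 1/U_eff = 2.95 m²·K/W
Q = 95.6 × (20.9 − (-15.9)) / 2.95 = 1193 W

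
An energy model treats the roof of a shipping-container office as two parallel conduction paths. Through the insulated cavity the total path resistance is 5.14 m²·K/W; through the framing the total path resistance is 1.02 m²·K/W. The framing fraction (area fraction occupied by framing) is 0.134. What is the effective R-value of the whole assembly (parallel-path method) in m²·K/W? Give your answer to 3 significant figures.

3.33 m²·K/W

U_eff = 0.866/5.14 + 0.134/1.02 = 0.1685 + 0.1314 = 0.2999
R_eff = 1/U_eff = 3.335 m²·K/W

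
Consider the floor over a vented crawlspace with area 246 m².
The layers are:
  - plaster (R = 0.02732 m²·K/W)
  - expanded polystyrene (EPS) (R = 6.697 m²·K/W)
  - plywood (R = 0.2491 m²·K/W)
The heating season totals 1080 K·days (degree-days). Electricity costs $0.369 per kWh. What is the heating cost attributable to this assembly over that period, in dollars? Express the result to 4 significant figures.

R_total = 0.02732 + 6.697 + 0.2491 = 6.9734 m²·K/W
E = A × HDD × 24 / R / 1000 = 246 × 1080 × 24 / 6.9734 / 1000 = 914.37 kWh
Cost = 914.37 × 0.369 = $337.4

337.4 dollars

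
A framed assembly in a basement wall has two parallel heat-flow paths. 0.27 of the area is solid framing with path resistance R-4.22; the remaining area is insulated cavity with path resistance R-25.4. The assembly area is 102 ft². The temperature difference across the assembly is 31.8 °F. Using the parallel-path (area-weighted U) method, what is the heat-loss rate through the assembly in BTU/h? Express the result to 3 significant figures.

U_eff = 0.73/25.4 + 0.27/4.22 = 0.02874 + 0.06398 = 0.09272
R_eff = 1/U_eff = 10.79 ft²·°F·h/BTU
Q = 102 × 31.8 / 10.79 = 300.8 BTU/h

301 BTU/h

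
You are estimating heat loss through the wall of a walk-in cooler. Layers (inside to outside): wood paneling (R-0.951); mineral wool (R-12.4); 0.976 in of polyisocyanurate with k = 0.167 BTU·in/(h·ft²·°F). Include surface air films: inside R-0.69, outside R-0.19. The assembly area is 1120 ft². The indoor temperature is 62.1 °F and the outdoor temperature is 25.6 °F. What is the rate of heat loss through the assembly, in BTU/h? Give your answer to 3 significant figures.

2040 BTU/h

0.976/0.167 = 5.844
R_total = 0.69 + 0.951 + 12.4 + 5.844 + 0.19 = 20.08 ft²·°F·h/BTU
Q = A·ΔT/R = 1120 × (62.1 − 25.6) / 20.08 = 2036 BTU/h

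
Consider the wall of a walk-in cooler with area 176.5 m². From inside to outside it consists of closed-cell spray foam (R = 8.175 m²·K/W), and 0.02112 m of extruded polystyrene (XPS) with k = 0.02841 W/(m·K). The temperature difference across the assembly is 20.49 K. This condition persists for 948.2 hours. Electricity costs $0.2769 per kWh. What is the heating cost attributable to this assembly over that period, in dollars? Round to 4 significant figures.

106.5 dollars

0.02112/0.02841 = 0.7434
R_total = 8.175 + 0.7434 = 8.9184 m²·K/W
Q = 176.5 × 20.49 / 8.9184 = 405.51 W
E = 405.51 W × 948.2 h / 1000 = 384.5 kWh
Cost = 384.5 × 0.2769 = $106.47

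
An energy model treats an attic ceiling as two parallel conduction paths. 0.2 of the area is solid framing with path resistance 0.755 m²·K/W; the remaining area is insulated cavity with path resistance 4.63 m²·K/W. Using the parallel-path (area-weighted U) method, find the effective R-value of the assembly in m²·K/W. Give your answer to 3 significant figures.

2.28 m²·K/W

U_eff = 0.8/4.63 + 0.2/0.755 = 0.1728 + 0.2649 = 0.4377
R_eff = 1/U_eff = 2.285 m²·K/W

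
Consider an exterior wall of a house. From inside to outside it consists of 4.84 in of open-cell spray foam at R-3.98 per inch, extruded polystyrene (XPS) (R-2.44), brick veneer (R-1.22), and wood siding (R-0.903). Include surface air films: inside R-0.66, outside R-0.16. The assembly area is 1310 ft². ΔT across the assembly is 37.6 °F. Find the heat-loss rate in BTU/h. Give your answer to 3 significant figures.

4.84 × 3.98 = 19.26
R_total = 0.66 + 19.26 + 2.44 + 1.22 + 0.903 + 0.16 = 24.65 ft²·°F·h/BTU
Q = A·ΔT/R = 1310 × 37.6 / 24.65 = 1999 BTU/h

2000 BTU/h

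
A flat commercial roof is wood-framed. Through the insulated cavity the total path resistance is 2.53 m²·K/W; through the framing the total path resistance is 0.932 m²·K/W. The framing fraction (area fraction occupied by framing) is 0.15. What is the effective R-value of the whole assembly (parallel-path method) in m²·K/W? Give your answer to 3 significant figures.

2.01 m²·K/W

U_eff = 0.85/2.53 + 0.15/0.932 = 0.336 + 0.1609 = 0.4969
R_eff = 1/U_eff = 2.012 m²·K/W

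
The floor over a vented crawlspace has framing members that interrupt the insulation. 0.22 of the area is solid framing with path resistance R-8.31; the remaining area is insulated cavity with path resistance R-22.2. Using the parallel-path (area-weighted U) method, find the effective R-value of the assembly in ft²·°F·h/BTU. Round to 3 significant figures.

U_eff = 0.78/22.2 + 0.22/8.31 = 0.03514 + 0.02647 = 0.06161
R_eff = 1/U_eff = 16.23 ft²·°F·h/BTU

16.2 ft²·°F·h/BTU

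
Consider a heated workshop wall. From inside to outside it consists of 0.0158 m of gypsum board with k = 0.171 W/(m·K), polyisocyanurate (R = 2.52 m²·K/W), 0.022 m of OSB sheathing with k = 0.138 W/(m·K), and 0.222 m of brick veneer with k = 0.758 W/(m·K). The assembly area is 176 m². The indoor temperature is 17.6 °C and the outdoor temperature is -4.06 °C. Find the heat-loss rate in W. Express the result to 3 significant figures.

1240 W

0.0158/0.171 = 0.0924
0.022/0.138 = 0.1594
0.222/0.758 = 0.2929
R_total = 0.0924 + 2.52 + 0.1594 + 0.2929 = 3.065 m²·K/W
Q = A·ΔT/R = 176 × (17.6 − (-4.06)) / 3.065 = 1244 W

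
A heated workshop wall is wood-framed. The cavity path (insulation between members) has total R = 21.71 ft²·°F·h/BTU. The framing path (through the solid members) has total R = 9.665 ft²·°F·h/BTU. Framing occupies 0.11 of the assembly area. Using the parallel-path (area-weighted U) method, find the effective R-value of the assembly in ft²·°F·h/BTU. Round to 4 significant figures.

19.09 ft²·°F·h/BTU

U_eff = 0.89/21.71 + 0.11/9.665 = 0.040995 + 0.011381 = 0.052376
R_eff = 1/U_eff = 19.093 ft²·°F·h/BTU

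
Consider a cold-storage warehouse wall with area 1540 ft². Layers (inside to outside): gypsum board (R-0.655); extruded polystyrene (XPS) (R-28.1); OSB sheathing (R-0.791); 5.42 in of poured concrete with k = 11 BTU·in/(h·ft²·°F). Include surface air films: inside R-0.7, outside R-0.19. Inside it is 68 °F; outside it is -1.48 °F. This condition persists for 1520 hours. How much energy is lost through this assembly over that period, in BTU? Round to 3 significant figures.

5260000 BTU

5.42/11 = 0.4927
R_total = 0.7 + 0.655 + 28.1 + 0.791 + 0.4927 + 0.19 = 30.93 ft²·°F·h/BTU
Q = 1540 × (68 − (-1.48)) / 30.93 = 3460 BTU/h
E = 3460 × 1520 = 5259000 BTU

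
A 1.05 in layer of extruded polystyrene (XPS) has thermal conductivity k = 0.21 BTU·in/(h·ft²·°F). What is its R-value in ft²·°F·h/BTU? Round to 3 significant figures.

5.00 ft²·°F·h/BTU

R = L/k = 1.05/0.21 = 5 ft²·°F·h/BTU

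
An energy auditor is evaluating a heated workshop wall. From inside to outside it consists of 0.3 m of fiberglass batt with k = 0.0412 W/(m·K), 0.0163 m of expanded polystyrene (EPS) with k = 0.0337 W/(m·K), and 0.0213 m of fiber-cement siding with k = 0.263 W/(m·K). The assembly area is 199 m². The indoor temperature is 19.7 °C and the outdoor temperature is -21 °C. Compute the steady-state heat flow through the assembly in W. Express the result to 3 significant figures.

0.3/0.0412 = 7.282
0.0163/0.0337 = 0.4837
0.0213/0.263 = 0.08099
R_total = 7.282 + 0.4837 + 0.08099 = 7.846 m²·K/W
Q = A·ΔT/R = 199 × (19.7 − (-21)) / 7.846 = 1032 W

1030 W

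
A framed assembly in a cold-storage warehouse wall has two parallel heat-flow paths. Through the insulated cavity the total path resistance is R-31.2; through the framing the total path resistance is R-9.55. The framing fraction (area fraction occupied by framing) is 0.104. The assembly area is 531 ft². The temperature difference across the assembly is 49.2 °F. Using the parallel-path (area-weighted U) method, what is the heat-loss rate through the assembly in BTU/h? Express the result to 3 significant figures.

U_eff = 0.896/31.2 + 0.104/9.55 = 0.02872 + 0.01089 = 0.03961
R_eff = 1/U_eff = 25.25 ft²·°F·h/BTU
Q = 531 × 49.2 / 25.25 = 1035 BTU/h

1030 BTU/h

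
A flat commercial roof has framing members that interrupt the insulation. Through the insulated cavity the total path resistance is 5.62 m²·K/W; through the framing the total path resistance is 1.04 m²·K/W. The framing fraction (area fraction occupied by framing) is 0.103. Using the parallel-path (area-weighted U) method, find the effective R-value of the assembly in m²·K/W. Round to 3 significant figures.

3.87 m²·K/W

U_eff = 0.897/5.62 + 0.103/1.04 = 0.1596 + 0.09904 = 0.2586
R_eff = 1/U_eff = 3.866 m²·K/W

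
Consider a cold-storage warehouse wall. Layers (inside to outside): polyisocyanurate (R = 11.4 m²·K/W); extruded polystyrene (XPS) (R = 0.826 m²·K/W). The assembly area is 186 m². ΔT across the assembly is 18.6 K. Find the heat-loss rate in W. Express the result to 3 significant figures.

283 W

R_total = 11.4 + 0.826 = 12.23 m²·K/W
Q = A·ΔT/R = 186 × 18.6 / 12.23 = 283 W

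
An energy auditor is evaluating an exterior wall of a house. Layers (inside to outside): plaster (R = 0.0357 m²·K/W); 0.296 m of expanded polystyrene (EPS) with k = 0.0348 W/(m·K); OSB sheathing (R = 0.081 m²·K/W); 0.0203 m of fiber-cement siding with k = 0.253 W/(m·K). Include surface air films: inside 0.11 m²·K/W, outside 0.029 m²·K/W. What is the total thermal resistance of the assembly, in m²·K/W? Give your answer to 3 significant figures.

0.296/0.0348 = 8.506
0.0203/0.253 = 0.08024
R_total = 0.11 + 0.0357 + 8.506 + 0.081 + 0.08024 + 0.029 = 8.842 m²·K/W

8.84 m²·K/W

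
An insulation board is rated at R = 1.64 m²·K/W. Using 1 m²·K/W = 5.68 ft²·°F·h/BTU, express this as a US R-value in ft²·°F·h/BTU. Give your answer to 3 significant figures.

R_US = 1.64 × 5.68 = 9.315

9.32 ft²·°F·h/BTU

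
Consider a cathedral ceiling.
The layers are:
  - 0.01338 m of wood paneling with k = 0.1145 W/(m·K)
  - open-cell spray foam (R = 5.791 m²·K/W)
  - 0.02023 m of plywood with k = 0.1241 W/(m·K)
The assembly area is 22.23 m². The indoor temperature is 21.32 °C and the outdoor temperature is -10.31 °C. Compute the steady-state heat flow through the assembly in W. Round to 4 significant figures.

0.01338/0.1145 = 0.11686
0.02023/0.1241 = 0.16301
R_total = 0.11686 + 5.791 + 0.16301 = 6.0709 m²·K/W
Q = A·ΔT/R = 22.23 × (21.32 − (-10.31)) / 6.0709 = 115.82 W

115.8 W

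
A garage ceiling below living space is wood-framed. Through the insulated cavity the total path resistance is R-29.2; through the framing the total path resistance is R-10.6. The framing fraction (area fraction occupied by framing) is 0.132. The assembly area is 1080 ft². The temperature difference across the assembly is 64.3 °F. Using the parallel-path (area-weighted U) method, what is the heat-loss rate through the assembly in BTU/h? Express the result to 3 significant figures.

2930 BTU/h

U_eff = 0.868/29.2 + 0.132/10.6 = 0.02973 + 0.01245 = 0.04218
R_eff = 1/U_eff = 23.71 ft²·°F·h/BTU
Q = 1080 × 64.3 / 23.71 = 2929 BTU/h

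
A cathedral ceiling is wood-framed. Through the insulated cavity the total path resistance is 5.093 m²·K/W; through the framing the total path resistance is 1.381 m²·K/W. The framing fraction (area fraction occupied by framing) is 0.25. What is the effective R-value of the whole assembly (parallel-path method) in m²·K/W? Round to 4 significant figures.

3.046 m²·K/W

U_eff = 0.75/5.093 + 0.25/1.381 = 0.14726 + 0.18103 = 0.32829
R_eff = 1/U_eff = 3.0461 m²·K/W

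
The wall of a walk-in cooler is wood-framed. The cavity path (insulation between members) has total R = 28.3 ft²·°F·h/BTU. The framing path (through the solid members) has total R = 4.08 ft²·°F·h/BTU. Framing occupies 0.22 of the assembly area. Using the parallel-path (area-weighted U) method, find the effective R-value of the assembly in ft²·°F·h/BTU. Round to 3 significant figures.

12.3 ft²·°F·h/BTU

U_eff = 0.78/28.3 + 0.22/4.08 = 0.02756 + 0.05392 = 0.08148
R_eff = 1/U_eff = 12.27 ft²·°F·h/BTU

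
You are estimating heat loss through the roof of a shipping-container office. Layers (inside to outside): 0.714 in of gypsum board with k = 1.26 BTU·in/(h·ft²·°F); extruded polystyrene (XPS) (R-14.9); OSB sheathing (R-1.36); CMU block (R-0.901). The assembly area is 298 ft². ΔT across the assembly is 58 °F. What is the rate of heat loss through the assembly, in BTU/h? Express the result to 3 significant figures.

975 BTU/h

0.714/1.26 = 0.5667
R_total = 0.5667 + 14.9 + 1.36 + 0.901 = 17.73 ft²·°F·h/BTU
Q = A·ΔT/R = 298 × 58 / 17.73 = 975 BTU/h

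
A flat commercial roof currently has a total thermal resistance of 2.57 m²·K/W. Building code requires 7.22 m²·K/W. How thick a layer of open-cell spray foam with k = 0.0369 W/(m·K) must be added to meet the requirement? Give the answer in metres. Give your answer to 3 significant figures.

ΔR = 7.22 − 2.57 = 4.65 m²·K/W
L = ΔR × k = 4.65 × 0.0369 = 0.1716 m

0.172 m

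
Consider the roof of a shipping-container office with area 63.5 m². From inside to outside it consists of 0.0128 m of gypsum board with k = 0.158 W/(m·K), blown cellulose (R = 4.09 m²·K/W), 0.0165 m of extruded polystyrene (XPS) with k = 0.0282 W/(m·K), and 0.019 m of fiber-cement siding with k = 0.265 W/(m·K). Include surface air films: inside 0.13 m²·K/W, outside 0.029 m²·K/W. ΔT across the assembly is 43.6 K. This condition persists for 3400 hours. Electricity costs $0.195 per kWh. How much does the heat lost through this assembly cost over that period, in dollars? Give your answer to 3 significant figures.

0.0128/0.158 = 0.08101
0.0165/0.0282 = 0.5851
0.019/0.265 = 0.0717
R_total = 0.13 + 0.08101 + 4.09 + 0.5851 + 0.0717 + 0.029 = 4.987 m²·K/W
Q = 63.5 × 43.6 / 4.987 = 555.2 W
E = 555.2 W × 3400 h / 1000 = 1888 kWh
Cost = 1888 × 0.195 = $368.1

368 dollars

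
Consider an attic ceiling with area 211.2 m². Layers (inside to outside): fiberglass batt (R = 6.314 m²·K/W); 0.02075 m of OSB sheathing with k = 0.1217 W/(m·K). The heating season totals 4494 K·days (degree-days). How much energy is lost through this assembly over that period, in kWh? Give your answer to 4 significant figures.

3513 kWh

0.02075/0.1217 = 0.1705
R_total = 6.314 + 0.1705 = 6.4845 m²·K/W
E = A × HDD × 24 / R / 1000 = 211.2 × 4494 × 24 / 6.4845 / 1000 = 3512.9 kWh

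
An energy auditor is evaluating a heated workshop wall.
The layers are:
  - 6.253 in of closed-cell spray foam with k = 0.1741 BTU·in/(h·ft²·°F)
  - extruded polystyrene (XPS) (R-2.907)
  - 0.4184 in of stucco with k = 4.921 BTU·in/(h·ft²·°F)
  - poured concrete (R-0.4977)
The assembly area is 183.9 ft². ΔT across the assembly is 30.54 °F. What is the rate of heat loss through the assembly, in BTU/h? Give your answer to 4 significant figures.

142.5 BTU/h

6.253/0.1741 = 35.916
0.4184/4.921 = 0.085023
R_total = 35.916 + 2.907 + 0.085023 + 0.4977 = 39.406 ft²·°F·h/BTU
Q = A·ΔT/R = 183.9 × 30.54 / 39.406 = 142.52 BTU/h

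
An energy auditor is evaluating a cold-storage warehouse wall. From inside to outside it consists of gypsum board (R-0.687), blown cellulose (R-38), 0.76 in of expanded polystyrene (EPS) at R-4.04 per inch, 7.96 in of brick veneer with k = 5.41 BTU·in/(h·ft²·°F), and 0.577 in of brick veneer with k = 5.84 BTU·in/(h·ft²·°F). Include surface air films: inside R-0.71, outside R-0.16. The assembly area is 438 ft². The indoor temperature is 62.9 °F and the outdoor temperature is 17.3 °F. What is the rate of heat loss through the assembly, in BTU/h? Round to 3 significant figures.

452 BTU/h

0.76 × 4.04 = 3.07
7.96/5.41 = 1.471
0.577/5.84 = 0.0988
R_total = 0.71 + 0.687 + 38 + 3.07 + 1.471 + 0.0988 + 0.16 = 44.2 ft²·°F·h/BTU
Q = A·ΔT/R = 438 × (62.9 − 17.3) / 44.2 = 451.9 BTU/h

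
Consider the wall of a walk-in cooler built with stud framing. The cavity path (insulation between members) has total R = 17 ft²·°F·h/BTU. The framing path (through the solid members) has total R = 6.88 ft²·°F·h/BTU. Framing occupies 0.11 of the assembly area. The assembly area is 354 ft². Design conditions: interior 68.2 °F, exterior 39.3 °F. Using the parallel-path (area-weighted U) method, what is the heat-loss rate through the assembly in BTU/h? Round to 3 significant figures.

U_eff = 0.89/17 + 0.11/6.88 = 0.05235 + 0.01599 = 0.06834
R_eff = 1/U_eff = 14.63 ft²·°F·h/BTU
Q = 354 × (68.2 − 39.3) / 14.63 = 699.2 BTU/h

699 BTU/h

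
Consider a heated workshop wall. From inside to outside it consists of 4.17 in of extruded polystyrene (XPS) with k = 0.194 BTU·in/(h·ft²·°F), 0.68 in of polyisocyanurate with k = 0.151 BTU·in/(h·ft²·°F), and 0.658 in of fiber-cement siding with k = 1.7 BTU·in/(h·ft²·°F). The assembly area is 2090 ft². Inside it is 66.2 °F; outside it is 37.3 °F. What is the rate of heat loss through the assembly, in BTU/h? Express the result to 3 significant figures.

4.17/0.194 = 21.49
0.68/0.151 = 4.503
0.658/1.7 = 0.3871
R_total = 21.49 + 4.503 + 0.3871 = 26.39 ft²·°F·h/BTU
Q = A·ΔT/R = 2090 × (66.2 − 37.3) / 26.39 = 2289 BTU/h

2290 BTU/h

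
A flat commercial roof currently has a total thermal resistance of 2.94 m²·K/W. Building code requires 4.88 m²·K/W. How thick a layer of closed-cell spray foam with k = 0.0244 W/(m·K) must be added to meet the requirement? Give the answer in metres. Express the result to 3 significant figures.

ΔR = 4.88 − 2.94 = 1.94 m²·K/W
L = ΔR × k = 1.94 × 0.0244 = 0.04734 m

0.0473 m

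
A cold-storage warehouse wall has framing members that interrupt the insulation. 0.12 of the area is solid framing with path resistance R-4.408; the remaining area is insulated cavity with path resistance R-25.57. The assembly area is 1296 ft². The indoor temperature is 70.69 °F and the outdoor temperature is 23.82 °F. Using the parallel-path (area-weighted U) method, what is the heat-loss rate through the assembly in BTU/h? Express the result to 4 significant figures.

U_eff = 0.88/25.57 + 0.12/4.408 = 0.034415 + 0.027223 = 0.061639
R_eff = 1/U_eff = 16.224 ft²·°F·h/BTU
Q = 1296 × (70.69 − 23.82) / 16.224 = 3744.1 BTU/h

3744 BTU/h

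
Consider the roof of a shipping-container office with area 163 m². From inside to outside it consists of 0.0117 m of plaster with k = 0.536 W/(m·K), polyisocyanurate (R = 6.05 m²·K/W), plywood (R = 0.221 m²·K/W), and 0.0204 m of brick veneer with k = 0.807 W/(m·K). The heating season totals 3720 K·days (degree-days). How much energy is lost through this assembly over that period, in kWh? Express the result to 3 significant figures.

0.0117/0.536 = 0.02183
0.0204/0.807 = 0.02528
R_total = 0.02183 + 6.05 + 0.221 + 0.02528 = 6.318 m²·K/W
E = A × HDD × 24 / R / 1000 = 163 × 3720 × 24 / 6.318 / 1000 = 2303 kWh

2300 kWh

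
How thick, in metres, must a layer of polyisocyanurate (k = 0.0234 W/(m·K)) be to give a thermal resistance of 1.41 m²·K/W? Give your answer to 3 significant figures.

L = R·k = 1.41 × 0.0234 = 0.03299 m

0.0330 m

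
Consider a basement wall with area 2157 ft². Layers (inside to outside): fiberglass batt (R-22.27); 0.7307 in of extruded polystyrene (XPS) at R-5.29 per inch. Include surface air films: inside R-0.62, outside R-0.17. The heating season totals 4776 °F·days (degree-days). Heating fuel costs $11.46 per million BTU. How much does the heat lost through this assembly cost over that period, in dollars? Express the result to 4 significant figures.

105.2 dollars

0.7307 × 5.29 = 3.8654
R_total = 0.62 + 22.27 + 3.8654 + 0.17 = 26.925 ft²·°F·h/BTU
E = A × HDD × 24 / R = 2157 × 4776 × 24 / 26.925 = 9182600 BTU
Cost = 9182600/10⁶ × 11.46 = $105.23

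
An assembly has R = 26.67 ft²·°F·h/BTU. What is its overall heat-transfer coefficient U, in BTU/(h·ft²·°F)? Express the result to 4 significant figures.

0.03750 BTU/(h·ft²·°F)

U = 1/R = 1/26.67 = 0.037495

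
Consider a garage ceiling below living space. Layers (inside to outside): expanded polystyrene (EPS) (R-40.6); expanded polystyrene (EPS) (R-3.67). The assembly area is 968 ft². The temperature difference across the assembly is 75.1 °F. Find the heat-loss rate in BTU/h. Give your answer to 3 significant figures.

R_total = 40.6 + 3.67 = 44.27 ft²·°F·h/BTU
Q = A·ΔT/R = 968 × 75.1 / 44.27 = 1642 BTU/h

1640 BTU/h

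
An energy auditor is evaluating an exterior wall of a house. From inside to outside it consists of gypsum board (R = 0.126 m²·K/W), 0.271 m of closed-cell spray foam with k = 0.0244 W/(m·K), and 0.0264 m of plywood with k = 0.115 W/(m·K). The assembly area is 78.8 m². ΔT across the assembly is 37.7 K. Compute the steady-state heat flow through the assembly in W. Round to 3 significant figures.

259 W

0.271/0.0244 = 11.11
0.0264/0.115 = 0.2296
R_total = 0.126 + 11.11 + 0.2296 = 11.46 m²·K/W
Q = A·ΔT/R = 78.8 × 37.7 / 11.46 = 259.2 W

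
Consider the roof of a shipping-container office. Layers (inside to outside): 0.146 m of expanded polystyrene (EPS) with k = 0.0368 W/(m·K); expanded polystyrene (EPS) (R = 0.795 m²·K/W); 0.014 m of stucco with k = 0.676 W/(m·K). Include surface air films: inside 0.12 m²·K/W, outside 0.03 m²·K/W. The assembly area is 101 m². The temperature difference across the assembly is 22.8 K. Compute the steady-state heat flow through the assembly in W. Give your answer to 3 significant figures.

467 W

0.146/0.0368 = 3.967
0.014/0.676 = 0.02071
R_total = 0.12 + 3.967 + 0.795 + 0.02071 + 0.03 = 4.933 m²·K/W
Q = A·ΔT/R = 101 × 22.8 / 4.933 = 466.8 W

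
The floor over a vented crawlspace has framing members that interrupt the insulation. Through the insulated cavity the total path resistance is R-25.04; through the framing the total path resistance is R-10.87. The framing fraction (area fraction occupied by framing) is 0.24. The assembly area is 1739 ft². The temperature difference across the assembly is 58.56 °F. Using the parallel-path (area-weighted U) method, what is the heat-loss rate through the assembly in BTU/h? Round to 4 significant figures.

U_eff = 0.76/25.04 + 0.24/10.87 = 0.030351 + 0.022079 = 0.052431
R_eff = 1/U_eff = 19.073 ft²·°F·h/BTU
Q = 1739 × 58.56 / 19.073 = 5339.3 BTU/h

5339 BTU/h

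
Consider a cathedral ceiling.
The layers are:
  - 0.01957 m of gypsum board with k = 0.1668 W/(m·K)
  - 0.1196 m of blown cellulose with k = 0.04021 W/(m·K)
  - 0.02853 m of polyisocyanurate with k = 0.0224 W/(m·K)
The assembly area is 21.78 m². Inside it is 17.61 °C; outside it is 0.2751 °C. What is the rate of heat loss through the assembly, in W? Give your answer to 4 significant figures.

0.01957/0.1668 = 0.11733
0.1196/0.04021 = 2.9744
0.02853/0.0224 = 1.2737
R_total = 0.11733 + 2.9744 + 1.2737 = 4.3654 m²·K/W
Q = A·ΔT/R = 21.78 × (17.61 − 0.2751) / 4.3654 = 86.488 W

86.49 W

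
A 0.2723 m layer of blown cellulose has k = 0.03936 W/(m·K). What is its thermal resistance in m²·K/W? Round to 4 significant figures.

R = L/k = 0.2723/0.03936 = 6.9182 m²·K/W

6.918 m²·K/W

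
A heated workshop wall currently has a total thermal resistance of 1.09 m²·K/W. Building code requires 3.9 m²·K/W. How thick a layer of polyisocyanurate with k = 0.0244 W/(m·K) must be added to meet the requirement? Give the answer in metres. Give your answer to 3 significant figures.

0.0686 m

ΔR = 3.9 − 1.09 = 2.81 m²·K/W
L = ΔR × k = 2.81 × 0.0244 = 0.06856 m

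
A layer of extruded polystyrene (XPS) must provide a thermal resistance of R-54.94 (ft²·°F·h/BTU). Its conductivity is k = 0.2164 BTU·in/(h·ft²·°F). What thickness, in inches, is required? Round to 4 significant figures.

11.89 in

L = R × k = 54.94 × 0.2164 = 11.889 in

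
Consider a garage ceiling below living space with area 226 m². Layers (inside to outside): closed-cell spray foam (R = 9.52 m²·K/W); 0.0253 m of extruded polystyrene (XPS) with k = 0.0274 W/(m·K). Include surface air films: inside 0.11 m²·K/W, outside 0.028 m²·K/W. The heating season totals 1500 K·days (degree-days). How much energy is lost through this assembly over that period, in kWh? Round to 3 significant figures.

0.0253/0.0274 = 0.9234
R_total = 0.11 + 9.52 + 0.9234 + 0.028 = 10.58 m²·K/W
E = A × HDD × 24 / R / 1000 = 226 × 1500 × 24 / 10.58 / 1000 = 768.9 kWh

769 kWh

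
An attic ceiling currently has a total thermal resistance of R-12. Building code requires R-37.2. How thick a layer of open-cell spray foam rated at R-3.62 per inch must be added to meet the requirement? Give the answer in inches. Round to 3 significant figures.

6.96 in

ΔR = 37.2 − 12 = 25.2 ft²·°F·h/BTU
L = ΔR / (R/in) = 25.2/3.62 = 6.961 in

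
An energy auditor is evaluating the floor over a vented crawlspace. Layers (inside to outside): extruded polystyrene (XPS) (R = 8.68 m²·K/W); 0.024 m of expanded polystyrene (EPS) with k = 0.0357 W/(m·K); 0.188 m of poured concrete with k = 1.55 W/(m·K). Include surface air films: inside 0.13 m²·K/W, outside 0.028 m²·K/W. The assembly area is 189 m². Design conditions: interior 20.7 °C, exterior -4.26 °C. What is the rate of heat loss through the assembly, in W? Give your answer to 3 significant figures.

0.024/0.0357 = 0.6723
0.188/1.55 = 0.1213
R_total = 0.13 + 8.68 + 0.6723 + 0.1213 + 0.028 = 9.632 m²·K/W
Q = A·ΔT/R = 189 × (20.7 − (-4.26)) / 9.632 = 489.8 W

490 W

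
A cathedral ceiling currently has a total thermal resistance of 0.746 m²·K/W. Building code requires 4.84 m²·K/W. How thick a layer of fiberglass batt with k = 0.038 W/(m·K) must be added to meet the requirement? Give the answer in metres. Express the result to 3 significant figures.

ΔR = 4.84 − 0.746 = 4.094 m²·K/W
L = ΔR × k = 4.094 × 0.038 = 0.1556 m

0.156 m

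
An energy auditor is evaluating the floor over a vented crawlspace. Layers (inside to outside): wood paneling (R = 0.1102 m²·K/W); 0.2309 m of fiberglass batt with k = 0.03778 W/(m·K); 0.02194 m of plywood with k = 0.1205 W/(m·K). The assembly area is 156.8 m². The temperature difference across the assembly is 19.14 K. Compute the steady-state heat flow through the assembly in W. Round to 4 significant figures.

468.6 W

0.2309/0.03778 = 6.1117
0.02194/0.1205 = 0.18207
R_total = 0.1102 + 6.1117 + 0.18207 = 6.404 m²·K/W
Q = A·ΔT/R = 156.8 × 19.14 / 6.404 = 468.64 W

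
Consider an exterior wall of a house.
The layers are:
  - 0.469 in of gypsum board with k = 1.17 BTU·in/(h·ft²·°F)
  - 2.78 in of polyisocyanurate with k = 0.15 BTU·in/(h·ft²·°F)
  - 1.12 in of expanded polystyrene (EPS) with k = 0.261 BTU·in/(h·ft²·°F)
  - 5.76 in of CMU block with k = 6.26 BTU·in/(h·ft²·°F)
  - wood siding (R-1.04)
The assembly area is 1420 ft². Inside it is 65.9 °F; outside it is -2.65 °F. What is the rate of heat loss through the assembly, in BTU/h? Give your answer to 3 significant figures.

0.469/1.17 = 0.4009
2.78/0.15 = 18.53
1.12/0.261 = 4.291
5.76/6.26 = 0.9201
R_total = 0.4009 + 18.53 + 4.291 + 0.9201 + 1.04 = 25.19 ft²·°F·h/BTU
Q = A·ΔT/R = 1420 × (65.9 − (-2.65)) / 25.19 = 3865 BTU/h

3860 BTU/h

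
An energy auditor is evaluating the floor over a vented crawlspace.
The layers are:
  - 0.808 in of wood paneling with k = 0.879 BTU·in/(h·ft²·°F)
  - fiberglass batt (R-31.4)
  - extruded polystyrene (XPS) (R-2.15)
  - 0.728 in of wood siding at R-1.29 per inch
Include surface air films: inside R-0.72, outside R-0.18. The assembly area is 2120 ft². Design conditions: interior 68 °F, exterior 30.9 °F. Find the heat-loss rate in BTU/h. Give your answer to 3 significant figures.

2170 BTU/h

0.808/0.879 = 0.9192
0.728 × 1.29 = 0.9391
R_total = 0.72 + 0.9192 + 31.4 + 2.15 + 0.9391 + 0.18 = 36.31 ft²·°F·h/BTU
Q = A·ΔT/R = 2120 × (68 − 30.9) / 36.31 = 2166 BTU/h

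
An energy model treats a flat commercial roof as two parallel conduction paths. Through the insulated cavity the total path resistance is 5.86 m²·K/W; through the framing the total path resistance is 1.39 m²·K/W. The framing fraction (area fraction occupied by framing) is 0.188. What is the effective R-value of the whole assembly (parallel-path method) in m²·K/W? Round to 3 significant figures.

U_eff = 0.812/5.86 + 0.188/1.39 = 0.1386 + 0.1353 = 0.2738
R_eff = 1/U_eff = 3.652 m²·K/W

3.65 m²·K/W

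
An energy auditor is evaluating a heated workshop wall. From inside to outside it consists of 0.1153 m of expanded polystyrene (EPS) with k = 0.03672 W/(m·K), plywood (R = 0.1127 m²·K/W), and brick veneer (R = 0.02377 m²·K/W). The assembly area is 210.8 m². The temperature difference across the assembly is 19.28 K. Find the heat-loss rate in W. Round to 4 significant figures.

0.1153/0.03672 = 3.14
R_total = 3.14 + 0.1127 + 0.02377 = 3.2764 m²·K/W
Q = A·ΔT/R = 210.8 × 19.28 / 3.2764 = 1240.4 W

1240 W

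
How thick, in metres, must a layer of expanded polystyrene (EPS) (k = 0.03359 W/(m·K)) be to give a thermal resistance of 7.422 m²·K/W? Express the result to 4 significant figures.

0.2493 m

L = R·k = 7.422 × 0.03359 = 0.2493 m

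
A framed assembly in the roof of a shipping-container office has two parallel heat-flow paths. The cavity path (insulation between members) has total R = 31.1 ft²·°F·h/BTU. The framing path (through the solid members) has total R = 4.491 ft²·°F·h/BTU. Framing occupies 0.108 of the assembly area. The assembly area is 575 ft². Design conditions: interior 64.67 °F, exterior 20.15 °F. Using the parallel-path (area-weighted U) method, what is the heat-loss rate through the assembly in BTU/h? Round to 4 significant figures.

U_eff = 0.892/31.1 + 0.108/4.491 = 0.028682 + 0.024048 = 0.05273
R_eff = 1/U_eff = 18.965 ft²·°F·h/BTU
Q = 575 × (64.67 − 20.15) / 18.965 = 1349.8 BTU/h

1350 BTU/h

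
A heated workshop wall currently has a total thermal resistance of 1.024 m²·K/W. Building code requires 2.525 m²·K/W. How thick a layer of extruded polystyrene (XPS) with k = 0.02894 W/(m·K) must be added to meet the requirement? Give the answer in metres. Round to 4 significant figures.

ΔR = 2.525 − 1.024 = 1.501 m²·K/W
L = ΔR × k = 1.501 × 0.02894 = 0.043439 m

0.04344 m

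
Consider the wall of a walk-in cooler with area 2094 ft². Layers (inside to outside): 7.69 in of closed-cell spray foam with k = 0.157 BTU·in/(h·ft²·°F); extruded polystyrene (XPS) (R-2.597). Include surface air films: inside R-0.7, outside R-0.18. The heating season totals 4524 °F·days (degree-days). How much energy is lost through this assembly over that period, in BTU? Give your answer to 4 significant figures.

7.69/0.157 = 48.981
R_total = 0.7 + 48.981 + 2.597 + 0.18 = 52.458 ft²·°F·h/BTU
E = A × HDD × 24 / R = 2094 × 4524 × 24 / 52.458 = 4334100 BTU

4334000 BTU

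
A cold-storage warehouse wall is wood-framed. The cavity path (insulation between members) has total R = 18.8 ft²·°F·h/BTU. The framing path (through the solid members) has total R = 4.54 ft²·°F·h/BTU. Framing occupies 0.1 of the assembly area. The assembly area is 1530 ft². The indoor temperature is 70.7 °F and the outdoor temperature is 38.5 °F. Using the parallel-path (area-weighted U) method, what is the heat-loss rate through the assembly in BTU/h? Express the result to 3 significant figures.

3440 BTU/h

U_eff = 0.9/18.8 + 0.1/4.54 = 0.04787 + 0.02203 = 0.0699
R_eff = 1/U_eff = 14.31 ft²·°F·h/BTU
Q = 1530 × (70.7 − 38.5) / 14.31 = 3444 BTU/h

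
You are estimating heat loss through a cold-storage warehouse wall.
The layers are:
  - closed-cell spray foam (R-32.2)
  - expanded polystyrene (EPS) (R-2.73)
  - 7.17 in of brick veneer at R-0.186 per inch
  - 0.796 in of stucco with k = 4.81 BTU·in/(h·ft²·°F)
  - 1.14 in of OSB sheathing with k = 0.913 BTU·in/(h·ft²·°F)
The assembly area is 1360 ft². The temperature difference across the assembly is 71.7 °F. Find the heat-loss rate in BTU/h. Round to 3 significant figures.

7.17 × 0.186 = 1.334
0.796/4.81 = 0.1655
1.14/0.913 = 1.249
R_total = 32.2 + 2.73 + 1.334 + 0.1655 + 1.249 = 37.68 ft²·°F·h/BTU
Q = A·ΔT/R = 1360 × 71.7 / 37.68 = 2588 BTU/h

2590 BTU/h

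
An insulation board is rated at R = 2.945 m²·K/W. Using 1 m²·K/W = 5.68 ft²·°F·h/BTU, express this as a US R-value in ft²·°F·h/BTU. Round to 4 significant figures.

R_US = 2.945 × 5.68 = 16.728

16.73 ft²·°F·h/BTU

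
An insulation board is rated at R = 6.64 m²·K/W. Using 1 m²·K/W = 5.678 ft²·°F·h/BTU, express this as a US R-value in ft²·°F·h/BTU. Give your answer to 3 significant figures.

R_US = 6.64 × 5.678 = 37.7

37.7 ft²·°F·h/BTU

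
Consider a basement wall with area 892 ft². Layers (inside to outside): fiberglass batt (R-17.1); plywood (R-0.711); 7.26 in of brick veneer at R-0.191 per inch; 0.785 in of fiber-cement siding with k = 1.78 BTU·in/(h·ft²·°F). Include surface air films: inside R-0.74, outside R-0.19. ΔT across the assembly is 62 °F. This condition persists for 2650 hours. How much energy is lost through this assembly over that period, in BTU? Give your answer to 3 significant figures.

7130000 BTU

7.26 × 0.191 = 1.387
0.785/1.78 = 0.441
R_total = 0.74 + 17.1 + 0.711 + 1.387 + 0.441 + 0.19 = 20.57 ft²·°F·h/BTU
Q = 892 × 62 / 20.57 = 2689 BTU/h
E = 2689 × 2650 = 7125000 BTU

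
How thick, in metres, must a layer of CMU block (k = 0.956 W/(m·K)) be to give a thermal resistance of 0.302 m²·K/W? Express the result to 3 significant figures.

0.289 m

L = R·k = 0.302 × 0.956 = 0.2887 m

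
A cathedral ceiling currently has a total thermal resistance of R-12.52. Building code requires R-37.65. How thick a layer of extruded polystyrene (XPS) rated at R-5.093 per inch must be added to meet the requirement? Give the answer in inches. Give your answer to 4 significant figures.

ΔR = 37.65 − 12.52 = 25.13 ft²·°F·h/BTU
L = ΔR / (R/in) = 25.13/5.093 = 4.9342 in

4.934 in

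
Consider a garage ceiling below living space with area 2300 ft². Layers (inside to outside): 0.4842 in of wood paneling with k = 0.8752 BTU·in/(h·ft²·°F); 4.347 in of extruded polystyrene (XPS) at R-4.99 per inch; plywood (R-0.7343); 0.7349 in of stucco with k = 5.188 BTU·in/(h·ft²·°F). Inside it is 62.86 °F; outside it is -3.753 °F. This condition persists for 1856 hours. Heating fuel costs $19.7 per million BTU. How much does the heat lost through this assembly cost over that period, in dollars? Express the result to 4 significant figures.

242.3 dollars

0.4842/0.8752 = 0.55324
4.347 × 4.99 = 21.692
0.7349/5.188 = 0.14165
R_total = 0.55324 + 21.692 + 0.7343 + 0.14165 = 23.121 ft²·°F·h/BTU
Q = 2300 × (62.86 − (-3.753)) / 23.121 = 6626.5 BTU/h
E = 6626.5 × 1856 = 12299000 BTU
Cost = 12299000/10⁶ × 19.7 = $242.29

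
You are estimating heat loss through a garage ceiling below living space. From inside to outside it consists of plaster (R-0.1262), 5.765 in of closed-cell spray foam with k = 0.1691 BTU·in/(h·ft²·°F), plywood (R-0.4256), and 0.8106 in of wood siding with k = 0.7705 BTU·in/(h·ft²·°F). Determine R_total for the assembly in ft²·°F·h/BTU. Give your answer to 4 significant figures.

5.765/0.1691 = 34.092
0.8106/0.7705 = 1.052
R_total = 0.1262 + 34.092 + 0.4256 + 1.052 = 35.696 ft²·°F·h/BTU

35.70 ft²·°F·h/BTU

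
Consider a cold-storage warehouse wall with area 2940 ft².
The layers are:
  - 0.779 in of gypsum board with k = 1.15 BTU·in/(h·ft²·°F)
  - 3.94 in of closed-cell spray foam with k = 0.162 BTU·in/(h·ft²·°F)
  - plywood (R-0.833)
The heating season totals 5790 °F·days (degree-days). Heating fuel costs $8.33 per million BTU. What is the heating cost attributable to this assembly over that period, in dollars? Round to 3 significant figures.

0.779/1.15 = 0.6774
3.94/0.162 = 24.32
R_total = 0.6774 + 24.32 + 0.833 = 25.83 ft²·°F·h/BTU
E = A × HDD × 24 / R = 2940 × 5790 × 24 / 25.83 = 15820000 BTU
Cost = 15820000/10⁶ × 8.33 = $131.7

132 dollars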